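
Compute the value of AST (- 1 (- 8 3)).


Evaluate inner: (- 8 3) = 5
Evaluate root: (- 1 5) = -4
Result: -4


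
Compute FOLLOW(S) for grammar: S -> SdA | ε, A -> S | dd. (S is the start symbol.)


$ ∈ FOLLOW(S). For each A -> αBβ: add FIRST(β)\{ε} to FOLLOW(B); if β nullable, add FOLLOW(A).
FOLLOW(S) = {$, d}


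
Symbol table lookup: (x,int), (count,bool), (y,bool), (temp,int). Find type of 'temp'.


Lookup 'temp' → type int


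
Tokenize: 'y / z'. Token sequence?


Scan left to right, longest-match per lexeme
Tokens: ID(y), OP(/), ID(z)


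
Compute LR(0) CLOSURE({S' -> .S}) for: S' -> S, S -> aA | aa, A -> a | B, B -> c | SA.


Start: S' -> .S
For each item with dot before a nonterminal B, add B -> .γ for every B-production
Closure: [S' -> .S, S -> .aA, S -> .aa]


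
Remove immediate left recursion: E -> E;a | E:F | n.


Left-recursive alternatives: E;a, E:F; non-recursive: n
Introduce E': E -> nE', E' -> ;aE' | :FE' | ε


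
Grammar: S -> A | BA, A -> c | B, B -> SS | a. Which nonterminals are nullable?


A nonterminal is nullable iff some alternative derives ε (directly, or every symbol in it is nullable)
Nullable: {}


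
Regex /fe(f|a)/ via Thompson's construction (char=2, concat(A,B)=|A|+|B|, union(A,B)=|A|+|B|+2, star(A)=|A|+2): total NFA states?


Syntax tree has 4 char leaf(s), 1 union(s), 0 star(s)
chars contribute 4×2 = 8; each union adds +2; each star adds +2
Total: 8 + 2 + 0 = 10 states


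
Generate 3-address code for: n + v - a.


Break into single-operator statements:
t1 = n + v
t2 = t1 - a


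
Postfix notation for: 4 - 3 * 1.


* has higher precedence, evaluate 3*1 first
Postfix: 4 3 1 * -


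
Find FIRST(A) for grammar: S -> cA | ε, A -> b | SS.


Per alternative of A: FIRST(b) = {b}; FIRST(SS) = {c, ε}
FIRST(A) = {b, c, ε}


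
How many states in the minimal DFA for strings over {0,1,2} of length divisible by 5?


Track length mod 5: states 0..4, accept at 0
Minimal DFA: 5 states


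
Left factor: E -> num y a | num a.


Common prefix: 'num'
Factored: E -> num E', E' -> y a | a


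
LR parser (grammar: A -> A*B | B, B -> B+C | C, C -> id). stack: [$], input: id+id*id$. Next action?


no handle on stack; shift 'id'
Action: shift


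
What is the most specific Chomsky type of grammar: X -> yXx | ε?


Single nonterminal LHS, but y^n x^n is not regular
Classification: Type 2 (Context-Free)


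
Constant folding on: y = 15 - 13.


15 - 13 = 2 at compile time
Optimized: y = 2


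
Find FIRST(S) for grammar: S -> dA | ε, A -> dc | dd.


Per alternative of S: FIRST(dA) = {d}; FIRST(ε) = {ε}
FIRST(S) = {d, ε}


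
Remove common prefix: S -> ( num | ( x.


Common prefix: '('
Factored: S -> ( S', S' -> num | x


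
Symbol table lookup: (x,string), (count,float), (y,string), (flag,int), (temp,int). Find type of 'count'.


Lookup 'count' → type float


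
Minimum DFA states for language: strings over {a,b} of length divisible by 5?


Track length mod 5: states 0..4, accept at 0
Minimal DFA: 5 states


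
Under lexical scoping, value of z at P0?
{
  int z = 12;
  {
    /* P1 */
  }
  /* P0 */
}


z declared in the same block as P0
z = 12


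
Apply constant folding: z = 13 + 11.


13 + 11 = 24 at compile time
Optimized: z = 24


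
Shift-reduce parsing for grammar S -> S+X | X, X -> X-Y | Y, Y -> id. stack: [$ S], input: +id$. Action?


shift '+' to continue S -> S+X
Action: shift


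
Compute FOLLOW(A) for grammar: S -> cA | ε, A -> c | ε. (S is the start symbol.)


$ ∈ FOLLOW(S). For each A -> αBβ: add FIRST(β)\{ε} to FOLLOW(B); if β nullable, add FOLLOW(A).
FOLLOW(A) = {$}


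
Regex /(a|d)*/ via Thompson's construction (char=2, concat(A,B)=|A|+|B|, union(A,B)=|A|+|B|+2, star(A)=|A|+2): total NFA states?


Syntax tree has 2 char leaf(s), 1 union(s), 1 star(s)
chars contribute 2×2 = 4; each union adds +2; each star adds +2
Total: 4 + 2 + 2 = 8 states


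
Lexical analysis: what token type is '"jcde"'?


Pattern: double-quoted sequence
Type: STRING_LITERAL


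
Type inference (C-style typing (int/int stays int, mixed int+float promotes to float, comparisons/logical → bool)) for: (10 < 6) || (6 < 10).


Operand types: bool || bool
Rule: logical operators take bool operands and yield bool
Result type: bool


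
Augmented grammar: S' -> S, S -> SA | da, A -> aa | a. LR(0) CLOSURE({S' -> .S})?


Start: S' -> .S
For each item with dot before a nonterminal B, add B -> .γ for every B-production
Closure: [S' -> .S, S -> .SA, S -> .da]


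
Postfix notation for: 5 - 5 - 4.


Left to right (same or higher precedence on left)
Postfix: 5 5 - 4 -


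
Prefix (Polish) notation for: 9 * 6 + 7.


left-to-right (same/higher precedence on left): tree is (+ (* 9 6) 7)
Prefix: + * 9 6 7


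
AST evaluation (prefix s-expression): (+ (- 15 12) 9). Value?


Evaluate inner: (- 15 12) = 3
Evaluate root: (+ 3 9) = 12
Result: 12


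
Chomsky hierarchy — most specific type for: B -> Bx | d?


Left-linear: every RHS is a terminal or one nonterminal followed by a terminal
Classification: Type 3 (Regular)


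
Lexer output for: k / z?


Scan left to right, longest-match per lexeme
Tokens: ID(k), OP(/), ID(z)


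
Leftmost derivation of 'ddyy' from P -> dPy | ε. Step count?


Derivation: P => dPy => ddPyy => ddyy
Steps: 3


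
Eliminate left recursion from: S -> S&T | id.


Left-recursive alternatives: S&T; non-recursive: id
Introduce S': S -> idS', S' -> &TS' | ε


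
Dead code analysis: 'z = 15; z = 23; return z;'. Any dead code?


first assignment to z is overwritten before any read
Dead: 'z = 15'


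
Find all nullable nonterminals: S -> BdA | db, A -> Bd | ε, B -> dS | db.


A nonterminal is nullable iff some alternative derives ε (directly, or every symbol in it is nullable)
Nullable: {A}


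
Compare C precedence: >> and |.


'>>' is shift (level 8); '|' is bitwise OR (level 3)
Higher level binds tighter
'>>' has higher precedence than '|'


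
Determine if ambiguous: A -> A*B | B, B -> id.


precedence layered via separate nonterminal B: deterministic
Unambiguous


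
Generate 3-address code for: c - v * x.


Break into single-operator statements:
t1 = v * x
t2 = c - t1


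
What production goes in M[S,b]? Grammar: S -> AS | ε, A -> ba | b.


For [S, b]: 'b' ∈ FIRST(AS)
Entry: S -> AS


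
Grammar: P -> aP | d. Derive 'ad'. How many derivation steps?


Derivation: P => aP => ad
Steps: 2


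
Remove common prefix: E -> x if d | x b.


Common prefix: 'x'
Factored: E -> x E', E' -> if d | b


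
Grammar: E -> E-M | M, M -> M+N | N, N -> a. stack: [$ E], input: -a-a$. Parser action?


shift '-' to continue E -> E-M
Action: shift


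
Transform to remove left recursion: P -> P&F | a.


Left-recursive alternatives: P&F; non-recursive: a
Introduce P': P -> aP', P' -> &FP' | ε


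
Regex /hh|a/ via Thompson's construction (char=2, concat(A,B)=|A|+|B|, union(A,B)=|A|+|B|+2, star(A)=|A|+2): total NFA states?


Syntax tree has 3 char leaf(s), 1 union(s), 0 star(s)
chars contribute 3×2 = 6; each union adds +2; each star adds +2
Total: 6 + 2 + 0 = 8 states


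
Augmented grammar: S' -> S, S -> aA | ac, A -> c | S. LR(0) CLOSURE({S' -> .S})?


Start: S' -> .S
For each item with dot before a nonterminal B, add B -> .γ for every B-production
Closure: [S' -> .S, S -> .aA, S -> .ac]


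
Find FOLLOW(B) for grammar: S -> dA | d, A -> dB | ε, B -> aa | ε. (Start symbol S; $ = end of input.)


$ ∈ FOLLOW(S). For each A -> αBβ: add FIRST(β)\{ε} to FOLLOW(B); if β nullable, add FOLLOW(A).
FOLLOW(B) = {$}


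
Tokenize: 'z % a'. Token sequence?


Scan left to right, longest-match per lexeme
Tokens: ID(z), OP(%), ID(a)


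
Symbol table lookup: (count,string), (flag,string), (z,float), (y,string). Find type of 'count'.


Lookup 'count' → type string


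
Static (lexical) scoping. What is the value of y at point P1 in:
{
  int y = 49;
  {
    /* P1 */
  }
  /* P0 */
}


P1's block does not declare y; resolves to the enclosing declaration at depth 0
y = 49


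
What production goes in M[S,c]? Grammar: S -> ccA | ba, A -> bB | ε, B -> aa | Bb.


For [S, c]: 'c' ∈ FIRST(ccA)
Entry: S -> ccA


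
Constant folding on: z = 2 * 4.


2 * 4 = 8 at compile time
Optimized: z = 8


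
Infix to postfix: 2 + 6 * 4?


* has higher precedence, evaluate 6*4 first
Postfix: 2 6 4 * +


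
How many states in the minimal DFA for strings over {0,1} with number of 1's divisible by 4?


Track (count of 1) mod 4: states 0..3, accept at 0
Minimal DFA: 4 states


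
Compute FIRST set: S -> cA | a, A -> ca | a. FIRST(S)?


Per alternative of S: FIRST(cA) = {c}; FIRST(a) = {a}
FIRST(S) = {a, c}


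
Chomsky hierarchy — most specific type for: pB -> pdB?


LHS has context (more than one symbol) and |LHS| ≤ |RHS|
Classification: Type 1 (Context-Sensitive)


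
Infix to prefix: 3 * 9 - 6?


left-to-right (same/higher precedence on left): tree is (- (* 3 9) 6)
Prefix: - * 3 9 6


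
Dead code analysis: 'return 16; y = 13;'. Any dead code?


statement follows a return and is unreachable
Dead: 'y = 13'


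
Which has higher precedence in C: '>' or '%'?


'%' is multiplicative (level 10); '>' is relational (level 7)
Higher level binds tighter
'%' has higher precedence than '>'


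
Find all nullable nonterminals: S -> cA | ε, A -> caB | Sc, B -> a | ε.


A nonterminal is nullable iff some alternative derives ε (directly, or every symbol in it is nullable)
Nullable: {B, S}


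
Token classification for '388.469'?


Pattern: digits with a decimal point
Type: FLOAT_LITERAL


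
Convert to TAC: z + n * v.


Break into single-operator statements:
t1 = n * v
t2 = z + t1


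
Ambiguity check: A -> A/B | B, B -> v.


precedence layered via separate nonterminal B: deterministic
Unambiguous


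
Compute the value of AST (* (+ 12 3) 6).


Evaluate inner: (+ 12 3) = 15
Evaluate root: (* 15 6) = 90
Result: 90


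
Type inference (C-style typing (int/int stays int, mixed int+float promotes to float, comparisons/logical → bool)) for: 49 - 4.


Operand types: int - int
Rule: mixed int/float promotes to float; int/int stays int
Result type: int


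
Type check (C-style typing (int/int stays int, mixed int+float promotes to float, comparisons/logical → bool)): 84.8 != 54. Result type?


Operand types: float != int
Rule: comparison yields bool
Result type: bool


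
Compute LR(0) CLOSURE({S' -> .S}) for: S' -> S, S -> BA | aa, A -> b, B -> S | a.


Start: S' -> .S
For each item with dot before a nonterminal B, add B -> .γ for every B-production
Closure: [S' -> .S, S -> .BA, S -> .aa, B -> .S, B -> .a]


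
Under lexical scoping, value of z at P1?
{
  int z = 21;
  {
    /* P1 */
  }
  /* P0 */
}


P1's block does not declare z; resolves to the enclosing declaration at depth 0
z = 21


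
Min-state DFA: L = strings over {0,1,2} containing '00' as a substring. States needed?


KMP-style automaton: 2 progress states + 1 absorbing accept = 3
Minimal DFA: 3 states


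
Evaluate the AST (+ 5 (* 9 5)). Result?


Evaluate inner: (* 9 5) = 45
Evaluate root: (+ 5 45) = 50
Result: 50


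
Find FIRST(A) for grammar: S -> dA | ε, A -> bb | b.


Per alternative of A: FIRST(bb) = {b}; FIRST(b) = {b}
FIRST(A) = {b}


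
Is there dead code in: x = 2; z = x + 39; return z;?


x is read by z's definition; z is returned
No dead code


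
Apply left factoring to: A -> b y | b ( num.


Common prefix: 'b'
Factored: A -> b A', A' -> y | ( num


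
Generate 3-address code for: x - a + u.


Break into single-operator statements:
t1 = x - a
t2 = t1 + u


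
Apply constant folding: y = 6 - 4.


6 - 4 = 2 at compile time
Optimized: y = 2


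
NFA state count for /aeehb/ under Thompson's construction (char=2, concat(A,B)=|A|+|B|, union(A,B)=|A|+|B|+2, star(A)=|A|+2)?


Syntax tree has 5 char leaf(s), 0 union(s), 0 star(s)
chars contribute 5×2 = 10; each union adds +2; each star adds +2
Total: 10 + 0 + 0 = 10 states


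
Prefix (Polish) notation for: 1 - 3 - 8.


left-to-right (same/higher precedence on left): tree is (- (- 1 3) 8)
Prefix: - - 1 3 8


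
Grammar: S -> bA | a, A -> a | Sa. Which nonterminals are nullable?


A nonterminal is nullable iff some alternative derives ε (directly, or every symbol in it is nullable)
Nullable: {}


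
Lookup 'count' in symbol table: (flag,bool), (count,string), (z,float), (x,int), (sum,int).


Lookup 'count' → type string


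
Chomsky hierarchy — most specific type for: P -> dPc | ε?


Single nonterminal LHS, but d^n c^n is not regular
Classification: Type 2 (Context-Free)


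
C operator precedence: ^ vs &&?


'^' is bitwise XOR (level 4); '&&' is logical AND (level 2)
Higher level binds tighter
'^' has higher precedence than '&&'


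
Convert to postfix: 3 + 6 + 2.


Left to right (same or higher precedence on left)
Postfix: 3 6 + 2 +


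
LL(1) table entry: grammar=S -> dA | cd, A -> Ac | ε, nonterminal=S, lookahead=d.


For [S, d]: 'd' ∈ FIRST(dA)
Entry: S -> dA


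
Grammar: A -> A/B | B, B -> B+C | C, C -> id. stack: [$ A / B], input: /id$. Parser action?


handle 'A/B' on top; lookahead ∈ FOLLOW(A) = {/, $}
Action: reduce (A -> A/B)


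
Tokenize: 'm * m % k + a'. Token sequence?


Scan left to right, longest-match per lexeme
Tokens: ID(m), OP(*), ID(m), OP(%), ID(k), OP(+), ID(a)


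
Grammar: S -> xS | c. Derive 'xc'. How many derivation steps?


Derivation: S => xS => xc
Steps: 2


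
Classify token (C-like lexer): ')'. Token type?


Pattern: delimiter/punctuation
Type: PUNCTUATION


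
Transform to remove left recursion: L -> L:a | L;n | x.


Left-recursive alternatives: L:a, L;n; non-recursive: x
Introduce L': L -> xL', L' -> :aL' | ;nL' | ε


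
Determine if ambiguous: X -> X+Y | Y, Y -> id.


precedence layered via separate nonterminal Y: deterministic
Unambiguous


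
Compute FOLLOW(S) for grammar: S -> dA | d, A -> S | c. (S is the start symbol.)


$ ∈ FOLLOW(S). For each A -> αBβ: add FIRST(β)\{ε} to FOLLOW(B); if β nullable, add FOLLOW(A).
FOLLOW(S) = {$}


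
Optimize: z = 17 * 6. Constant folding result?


17 * 6 = 102 at compile time
Optimized: z = 102


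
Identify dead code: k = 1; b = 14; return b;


k is assigned but never read
Dead: 'k = 1'


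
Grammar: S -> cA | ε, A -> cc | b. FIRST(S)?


Per alternative of S: FIRST(cA) = {c}; FIRST(ε) = {ε}
FIRST(S) = {c, ε}


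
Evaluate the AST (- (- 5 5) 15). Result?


Evaluate inner: (- 5 5) = 0
Evaluate root: (- 0 15) = -15
Result: -15


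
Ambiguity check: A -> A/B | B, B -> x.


precedence layered via separate nonterminal B: deterministic
Unambiguous


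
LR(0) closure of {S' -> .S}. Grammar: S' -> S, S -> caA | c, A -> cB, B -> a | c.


Start: S' -> .S
For each item with dot before a nonterminal B, add B -> .γ for every B-production
Closure: [S' -> .S, S -> .caA, S -> .c]


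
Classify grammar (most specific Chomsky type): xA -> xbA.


LHS has context (more than one symbol) and |LHS| ≤ |RHS|
Classification: Type 1 (Context-Sensitive)


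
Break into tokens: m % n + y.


Scan left to right, longest-match per lexeme
Tokens: ID(m), OP(%), ID(n), OP(+), ID(y)


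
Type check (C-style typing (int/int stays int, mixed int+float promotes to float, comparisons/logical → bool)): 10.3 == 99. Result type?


Operand types: float == int
Rule: comparison yields bool
Result type: bool


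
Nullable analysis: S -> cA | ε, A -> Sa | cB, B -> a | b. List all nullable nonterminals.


A nonterminal is nullable iff some alternative derives ε (directly, or every symbol in it is nullable)
Nullable: {S}


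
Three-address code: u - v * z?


Break into single-operator statements:
t1 = v * z
t2 = u - t1


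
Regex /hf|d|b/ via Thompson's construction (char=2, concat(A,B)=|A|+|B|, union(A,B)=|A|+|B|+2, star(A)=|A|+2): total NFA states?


Syntax tree has 4 char leaf(s), 2 union(s), 0 star(s)
chars contribute 4×2 = 8; each union adds +2; each star adds +2
Total: 8 + 4 + 0 = 12 states


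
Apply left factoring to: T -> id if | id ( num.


Common prefix: 'id'
Factored: T -> id T', T' -> if | ( num


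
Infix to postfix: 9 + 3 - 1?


Left to right (same or higher precedence on left)
Postfix: 9 3 + 1 -


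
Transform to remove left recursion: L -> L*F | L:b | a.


Left-recursive alternatives: L*F, L:b; non-recursive: a
Introduce L': L -> aL', L' -> *FL' | :bL' | ε


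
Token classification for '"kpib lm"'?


Pattern: double-quoted sequence
Type: STRING_LITERAL


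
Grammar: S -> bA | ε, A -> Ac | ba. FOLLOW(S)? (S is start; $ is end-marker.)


$ ∈ FOLLOW(S). For each A -> αBβ: add FIRST(β)\{ε} to FOLLOW(B); if β nullable, add FOLLOW(A).
FOLLOW(S) = {$}


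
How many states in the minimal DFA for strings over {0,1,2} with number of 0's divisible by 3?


Track (count of 0) mod 3: states 0..2, accept at 0
Minimal DFA: 3 states


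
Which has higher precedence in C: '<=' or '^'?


'<=' is relational (level 7); '^' is bitwise XOR (level 4)
Higher level binds tighter
'<=' has higher precedence than '^'


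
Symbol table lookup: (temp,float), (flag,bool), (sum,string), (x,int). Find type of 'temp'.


Lookup 'temp' → type float


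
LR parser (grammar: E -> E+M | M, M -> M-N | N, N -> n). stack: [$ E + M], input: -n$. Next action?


'-' can extend M; shift to build M -> M-N
Action: shift


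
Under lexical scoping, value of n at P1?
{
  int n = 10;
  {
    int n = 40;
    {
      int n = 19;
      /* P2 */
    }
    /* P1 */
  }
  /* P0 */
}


n declared in the same block as P1
n = 40


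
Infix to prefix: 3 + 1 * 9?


'*' binds tighter: tree is (+ 3 (* 1 9))
Prefix: + 3 * 1 9


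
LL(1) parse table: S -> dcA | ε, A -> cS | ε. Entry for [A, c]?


For [A, c]: 'c' ∈ FIRST(cS)
Entry: A -> cS


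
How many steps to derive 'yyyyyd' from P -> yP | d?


Derivation: P => yP => yyP => yyyP => yyyyP => yyyyyP => yyyyyd
Steps: 6


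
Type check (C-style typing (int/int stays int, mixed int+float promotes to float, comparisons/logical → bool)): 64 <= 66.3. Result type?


Operand types: int <= float
Rule: comparison yields bool
Result type: bool


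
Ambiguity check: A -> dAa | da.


balanced d^n…a^n: each string has a unique parse
Unambiguous


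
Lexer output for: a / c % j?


Scan left to right, longest-match per lexeme
Tokens: ID(a), OP(/), ID(c), OP(%), ID(j)


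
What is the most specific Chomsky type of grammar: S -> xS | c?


Right-linear: every RHS is a terminal or a terminal followed by one nonterminal
Classification: Type 3 (Regular)


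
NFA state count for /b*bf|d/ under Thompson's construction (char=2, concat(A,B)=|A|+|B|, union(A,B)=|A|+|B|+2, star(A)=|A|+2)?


Syntax tree has 4 char leaf(s), 1 union(s), 1 star(s)
chars contribute 4×2 = 8; each union adds +2; each star adds +2
Total: 8 + 2 + 2 = 12 states


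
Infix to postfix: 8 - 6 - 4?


Left to right (same or higher precedence on left)
Postfix: 8 6 - 4 -


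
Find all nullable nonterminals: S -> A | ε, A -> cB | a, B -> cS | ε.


A nonterminal is nullable iff some alternative derives ε (directly, or every symbol in it is nullable)
Nullable: {B, S}


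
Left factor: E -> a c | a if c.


Common prefix: 'a'
Factored: E -> a E', E' -> c | if c


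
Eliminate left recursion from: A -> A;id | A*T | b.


Left-recursive alternatives: A;id, A*T; non-recursive: b
Introduce A': A -> bA', A' -> ;idA' | *TA' | ε


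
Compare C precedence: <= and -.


'-' is additive (level 9); '<=' is relational (level 7)
Higher level binds tighter
'-' has higher precedence than '<='


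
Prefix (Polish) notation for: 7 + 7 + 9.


left-to-right (same/higher precedence on left): tree is (+ (+ 7 7) 9)
Prefix: + + 7 7 9


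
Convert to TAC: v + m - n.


Break into single-operator statements:
t1 = v + m
t2 = t1 - n


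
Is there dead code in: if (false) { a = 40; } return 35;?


condition is constant false, so the whole block is unreachable
Dead: 'if (false) { a = 40; }'


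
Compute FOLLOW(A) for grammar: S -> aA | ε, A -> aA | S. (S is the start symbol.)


$ ∈ FOLLOW(S). For each A -> αBβ: add FIRST(β)\{ε} to FOLLOW(B); if β nullable, add FOLLOW(A).
FOLLOW(A) = {$}


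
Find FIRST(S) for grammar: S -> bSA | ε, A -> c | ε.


Per alternative of S: FIRST(bSA) = {b}; FIRST(ε) = {ε}
FIRST(S) = {b, ε}


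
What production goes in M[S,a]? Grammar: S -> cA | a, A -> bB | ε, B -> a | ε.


For [S, a]: 'a' ∈ FIRST(a)
Entry: S -> a


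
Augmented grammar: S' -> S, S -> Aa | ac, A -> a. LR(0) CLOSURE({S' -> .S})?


Start: S' -> .S
For each item with dot before a nonterminal B, add B -> .γ for every B-production
Closure: [S' -> .S, S -> .Aa, S -> .ac, A -> .a]


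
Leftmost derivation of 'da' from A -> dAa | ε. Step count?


Derivation: A => dAa => da
Steps: 2


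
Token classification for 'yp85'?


Pattern: letter/underscore followed by alphanumerics, not a keyword
Type: IDENTIFIER


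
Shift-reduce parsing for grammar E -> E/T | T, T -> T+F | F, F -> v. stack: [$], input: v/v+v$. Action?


no handle on stack; shift 'v'
Action: shift


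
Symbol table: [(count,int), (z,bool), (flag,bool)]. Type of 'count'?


Lookup 'count' → type int


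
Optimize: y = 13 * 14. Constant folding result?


13 * 14 = 182 at compile time
Optimized: y = 182


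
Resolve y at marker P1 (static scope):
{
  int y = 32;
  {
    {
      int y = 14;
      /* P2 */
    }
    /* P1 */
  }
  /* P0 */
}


P1's block does not declare y; resolves to the enclosing declaration at depth 0
y = 32


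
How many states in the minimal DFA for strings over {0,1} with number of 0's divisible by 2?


Track (count of 0) mod 2: states 0..1, accept at 0
Minimal DFA: 2 states


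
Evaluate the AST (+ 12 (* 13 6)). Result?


Evaluate inner: (* 13 6) = 78
Evaluate root: (+ 12 78) = 90
Result: 90


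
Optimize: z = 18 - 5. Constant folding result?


18 - 5 = 13 at compile time
Optimized: z = 13


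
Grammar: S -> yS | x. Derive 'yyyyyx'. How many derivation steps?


Derivation: S => yS => yyS => yyyS => yyyyS => yyyyyS => yyyyyx
Steps: 6


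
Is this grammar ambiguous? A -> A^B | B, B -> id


precedence layered via separate nonterminal B: deterministic
Unambiguous


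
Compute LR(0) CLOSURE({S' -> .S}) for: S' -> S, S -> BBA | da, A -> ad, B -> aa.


Start: S' -> .S
For each item with dot before a nonterminal B, add B -> .γ for every B-production
Closure: [S' -> .S, S -> .BBA, S -> .da, B -> .aa]


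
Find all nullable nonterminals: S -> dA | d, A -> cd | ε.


A nonterminal is nullable iff some alternative derives ε (directly, or every symbol in it is nullable)
Nullable: {A}


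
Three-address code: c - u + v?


Break into single-operator statements:
t1 = c - u
t2 = t1 + v


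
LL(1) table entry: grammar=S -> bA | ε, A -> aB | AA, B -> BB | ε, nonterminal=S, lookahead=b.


For [S, b]: 'b' ∈ FIRST(bA)
Entry: S -> bA


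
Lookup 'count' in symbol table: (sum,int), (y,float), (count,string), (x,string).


Lookup 'count' → type string


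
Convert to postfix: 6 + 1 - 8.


Left to right (same or higher precedence on left)
Postfix: 6 1 + 8 -


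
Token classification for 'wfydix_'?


Pattern: letter/underscore followed by alphanumerics, not a keyword
Type: IDENTIFIER


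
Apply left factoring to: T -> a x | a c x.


Common prefix: 'a'
Factored: T -> a T', T' -> x | c x


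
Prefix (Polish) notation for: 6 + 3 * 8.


'*' binds tighter: tree is (+ 6 (* 3 8))
Prefix: + 6 * 3 8


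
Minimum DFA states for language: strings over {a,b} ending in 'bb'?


Track the longest suffix of input matching a prefix of 'bb': 3 classes (prefixes of length 0..2)
Minimal DFA: 3 states


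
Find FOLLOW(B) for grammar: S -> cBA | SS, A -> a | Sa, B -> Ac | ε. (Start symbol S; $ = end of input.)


$ ∈ FOLLOW(S). For each A -> αBβ: add FIRST(β)\{ε} to FOLLOW(B); if β nullable, add FOLLOW(A).
FOLLOW(B) = {a, c}


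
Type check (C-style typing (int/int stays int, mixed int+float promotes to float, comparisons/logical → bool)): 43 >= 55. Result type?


Operand types: int >= int
Rule: comparison yields bool
Result type: bool


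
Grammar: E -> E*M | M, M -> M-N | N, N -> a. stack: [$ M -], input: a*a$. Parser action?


no handle; shift 'a'
Action: shift


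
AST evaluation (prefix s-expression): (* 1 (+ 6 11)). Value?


Evaluate inner: (+ 6 11) = 17
Evaluate root: (* 1 17) = 17
Result: 17


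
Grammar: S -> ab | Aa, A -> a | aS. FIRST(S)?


Per alternative of S: FIRST(ab) = {a}; FIRST(Aa) = {a}
FIRST(S) = {a}


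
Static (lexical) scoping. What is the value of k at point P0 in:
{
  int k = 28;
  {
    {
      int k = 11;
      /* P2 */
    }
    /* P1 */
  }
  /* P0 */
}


k declared in the same block as P0
k = 28


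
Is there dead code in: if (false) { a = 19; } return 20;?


condition is constant false, so the whole block is unreachable
Dead: 'if (false) { a = 19; }'


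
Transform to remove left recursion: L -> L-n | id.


Left-recursive alternatives: L-n; non-recursive: id
Introduce L': L -> idL', L' -> -nL' | ε


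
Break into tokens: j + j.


Scan left to right, longest-match per lexeme
Tokens: ID(j), OP(+), ID(j)


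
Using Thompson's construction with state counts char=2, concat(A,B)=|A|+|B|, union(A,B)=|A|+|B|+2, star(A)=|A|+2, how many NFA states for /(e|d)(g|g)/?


Syntax tree has 4 char leaf(s), 2 union(s), 0 star(s)
chars contribute 4×2 = 8; each union adds +2; each star adds +2
Total: 8 + 4 + 0 = 12 states


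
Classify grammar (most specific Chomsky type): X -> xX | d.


Right-linear: every RHS is a terminal or a terminal followed by one nonterminal
Classification: Type 3 (Regular)


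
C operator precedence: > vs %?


'%' is multiplicative (level 10); '>' is relational (level 7)
Higher level binds tighter
'%' has higher precedence than '>'


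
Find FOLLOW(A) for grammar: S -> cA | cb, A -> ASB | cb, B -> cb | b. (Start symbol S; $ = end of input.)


$ ∈ FOLLOW(S). For each A -> αBβ: add FIRST(β)\{ε} to FOLLOW(B); if β nullable, add FOLLOW(A).
FOLLOW(A) = {$, b, c}


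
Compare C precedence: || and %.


'%' is multiplicative (level 10); '||' is logical OR (level 1)
Higher level binds tighter
'%' has higher precedence than '||'


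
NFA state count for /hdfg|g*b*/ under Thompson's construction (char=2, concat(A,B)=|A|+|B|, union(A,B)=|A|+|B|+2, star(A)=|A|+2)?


Syntax tree has 6 char leaf(s), 1 union(s), 2 star(s)
chars contribute 6×2 = 12; each union adds +2; each star adds +2
Total: 12 + 2 + 4 = 18 states


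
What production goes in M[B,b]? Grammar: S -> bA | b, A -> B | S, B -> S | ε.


For [B, b]: 'b' ∈ FIRST(S)
Entry: B -> S


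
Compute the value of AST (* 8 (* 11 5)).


Evaluate inner: (* 11 5) = 55
Evaluate root: (* 8 55) = 440
Result: 440


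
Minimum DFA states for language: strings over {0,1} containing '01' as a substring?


KMP-style automaton: 2 progress states + 1 absorbing accept = 3
Minimal DFA: 3 states


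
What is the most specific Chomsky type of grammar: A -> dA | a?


Right-linear: every RHS is a terminal or a terminal followed by one nonterminal
Classification: Type 3 (Regular)


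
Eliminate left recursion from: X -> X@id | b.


Left-recursive alternatives: X@id; non-recursive: b
Introduce X': X -> bX', X' -> @idX' | ε


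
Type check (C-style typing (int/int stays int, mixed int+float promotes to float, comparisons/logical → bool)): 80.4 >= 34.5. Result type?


Operand types: float >= float
Rule: comparison yields bool
Result type: bool


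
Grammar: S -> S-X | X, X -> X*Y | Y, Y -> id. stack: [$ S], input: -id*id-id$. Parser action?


shift '-' to continue S -> S-X
Action: shift


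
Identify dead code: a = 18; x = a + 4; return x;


a is read by x's definition; x is returned
No dead code


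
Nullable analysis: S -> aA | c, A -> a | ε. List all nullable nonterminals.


A nonterminal is nullable iff some alternative derives ε (directly, or every symbol in it is nullable)
Nullable: {A}


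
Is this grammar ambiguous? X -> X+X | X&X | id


'id+id&id' has two parse trees (no precedence encoded between + and &)
Ambiguous


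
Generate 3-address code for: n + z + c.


Break into single-operator statements:
t1 = n + z
t2 = t1 + c


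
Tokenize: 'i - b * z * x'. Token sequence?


Scan left to right, longest-match per lexeme
Tokens: ID(i), OP(-), ID(b), OP(*), ID(z), OP(*), ID(x)


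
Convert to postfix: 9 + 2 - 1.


Left to right (same or higher precedence on left)
Postfix: 9 2 + 1 -


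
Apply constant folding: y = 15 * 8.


15 * 8 = 120 at compile time
Optimized: y = 120


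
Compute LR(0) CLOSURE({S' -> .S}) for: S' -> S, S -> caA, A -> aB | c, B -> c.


Start: S' -> .S
For each item with dot before a nonterminal B, add B -> .γ for every B-production
Closure: [S' -> .S, S -> .caA]


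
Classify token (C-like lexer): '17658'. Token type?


Pattern: digits only
Type: INTEGER_LITERAL


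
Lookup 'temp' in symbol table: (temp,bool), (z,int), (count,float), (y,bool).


Lookup 'temp' → type bool


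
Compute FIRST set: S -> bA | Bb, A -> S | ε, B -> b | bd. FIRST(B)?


Per alternative of B: FIRST(b) = {b}; FIRST(bd) = {b}
FIRST(B) = {b}


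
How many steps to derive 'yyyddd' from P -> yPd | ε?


Derivation: P => yPd => yyPdd => yyyPddd => yyyddd
Steps: 4


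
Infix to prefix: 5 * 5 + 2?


left-to-right (same/higher precedence on left): tree is (+ (* 5 5) 2)
Prefix: + * 5 5 2


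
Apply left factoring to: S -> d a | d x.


Common prefix: 'd'
Factored: S -> d S', S' -> a | x


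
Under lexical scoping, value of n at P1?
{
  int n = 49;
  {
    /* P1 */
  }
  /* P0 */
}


P1's block does not declare n; resolves to the enclosing declaration at depth 0
n = 49


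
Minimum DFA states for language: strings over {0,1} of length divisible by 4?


Track length mod 4: states 0..3, accept at 0
Minimal DFA: 4 states


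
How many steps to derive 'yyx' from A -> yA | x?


Derivation: A => yA => yyA => yyx
Steps: 3


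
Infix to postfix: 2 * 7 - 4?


Left to right (same or higher precedence on left)
Postfix: 2 7 * 4 -


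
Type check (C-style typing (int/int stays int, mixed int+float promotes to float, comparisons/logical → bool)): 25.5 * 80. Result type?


Operand types: float * int
Rule: mixed int/float promotes to float; int/int stays int
Result type: float


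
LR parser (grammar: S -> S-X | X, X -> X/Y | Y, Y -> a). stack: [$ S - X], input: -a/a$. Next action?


handle 'S-X' on top; lookahead ∈ FOLLOW(S) = {-, $}
Action: reduce (S -> S-X)


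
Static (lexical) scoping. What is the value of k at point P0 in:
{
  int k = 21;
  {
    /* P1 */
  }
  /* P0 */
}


k declared in the same block as P0
k = 21


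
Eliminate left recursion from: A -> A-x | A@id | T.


Left-recursive alternatives: A-x, A@id; non-recursive: T
Introduce A': A -> TA', A' -> -xA' | @idA' | ε


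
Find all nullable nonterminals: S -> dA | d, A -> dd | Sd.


A nonterminal is nullable iff some alternative derives ε (directly, or every symbol in it is nullable)
Nullable: {}


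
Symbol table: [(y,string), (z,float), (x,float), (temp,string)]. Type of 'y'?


Lookup 'y' → type string


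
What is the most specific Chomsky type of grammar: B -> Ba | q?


Left-linear: every RHS is a terminal or one nonterminal followed by a terminal
Classification: Type 3 (Regular)


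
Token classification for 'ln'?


Pattern: letter/underscore followed by alphanumerics, not a keyword
Type: IDENTIFIER


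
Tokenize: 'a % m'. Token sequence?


Scan left to right, longest-match per lexeme
Tokens: ID(a), OP(%), ID(m)


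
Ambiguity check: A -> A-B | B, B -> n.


precedence layered via separate nonterminal B: deterministic
Unambiguous


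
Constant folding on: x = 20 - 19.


20 - 19 = 1 at compile time
Optimized: x = 1


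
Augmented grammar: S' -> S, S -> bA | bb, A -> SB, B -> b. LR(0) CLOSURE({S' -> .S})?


Start: S' -> .S
For each item with dot before a nonterminal B, add B -> .γ for every B-production
Closure: [S' -> .S, S -> .bA, S -> .bb]


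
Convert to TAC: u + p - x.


Break into single-operator statements:
t1 = u + p
t2 = t1 - x


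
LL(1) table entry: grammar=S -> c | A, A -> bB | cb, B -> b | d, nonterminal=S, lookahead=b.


For [S, b]: 'b' ∈ FIRST(A)
Entry: S -> A


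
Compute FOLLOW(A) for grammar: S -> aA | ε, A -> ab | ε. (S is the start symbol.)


$ ∈ FOLLOW(S). For each A -> αBβ: add FIRST(β)\{ε} to FOLLOW(B); if β nullable, add FOLLOW(A).
FOLLOW(A) = {$}


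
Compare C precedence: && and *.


'*' is multiplicative (level 10); '&&' is logical AND (level 2)
Higher level binds tighter
'*' has higher precedence than '&&'


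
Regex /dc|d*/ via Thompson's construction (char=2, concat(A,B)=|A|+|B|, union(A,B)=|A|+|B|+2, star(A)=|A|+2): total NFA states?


Syntax tree has 3 char leaf(s), 1 union(s), 1 star(s)
chars contribute 3×2 = 6; each union adds +2; each star adds +2
Total: 6 + 2 + 2 = 10 states


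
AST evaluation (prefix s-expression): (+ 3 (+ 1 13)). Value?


Evaluate inner: (+ 1 13) = 14
Evaluate root: (+ 3 14) = 17
Result: 17


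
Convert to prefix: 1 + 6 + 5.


left-to-right (same/higher precedence on left): tree is (+ (+ 1 6) 5)
Prefix: + + 1 6 5


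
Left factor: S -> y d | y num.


Common prefix: 'y'
Factored: S -> y S', S' -> d | num


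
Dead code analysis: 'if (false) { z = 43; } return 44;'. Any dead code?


condition is constant false, so the whole block is unreachable
Dead: 'if (false) { z = 43; }'


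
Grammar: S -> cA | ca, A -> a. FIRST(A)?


Per alternative of A: FIRST(a) = {a}
FIRST(A) = {a}


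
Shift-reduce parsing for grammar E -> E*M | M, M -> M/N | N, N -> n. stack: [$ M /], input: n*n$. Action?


no handle; shift 'n'
Action: shift


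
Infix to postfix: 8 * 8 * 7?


Left to right (same or higher precedence on left)
Postfix: 8 8 * 7 *


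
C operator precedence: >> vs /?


'/' is multiplicative (level 10); '>>' is shift (level 8)
Higher level binds tighter
'/' has higher precedence than '>>'


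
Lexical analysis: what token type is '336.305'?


Pattern: digits with a decimal point
Type: FLOAT_LITERAL


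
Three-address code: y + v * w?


Break into single-operator statements:
t1 = v * w
t2 = y + t1


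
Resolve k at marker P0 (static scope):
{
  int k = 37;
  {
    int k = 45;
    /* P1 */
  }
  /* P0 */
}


k declared in the same block as P0
k = 37


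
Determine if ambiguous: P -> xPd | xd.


balanced x^n…d^n: each string has a unique parse
Unambiguous


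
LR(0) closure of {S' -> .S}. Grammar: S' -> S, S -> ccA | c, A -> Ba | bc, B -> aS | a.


Start: S' -> .S
For each item with dot before a nonterminal B, add B -> .γ for every B-production
Closure: [S' -> .S, S -> .ccA, S -> .c]


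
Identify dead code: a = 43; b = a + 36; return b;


a is read by b's definition; b is returned
No dead code


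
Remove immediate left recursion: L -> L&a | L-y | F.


Left-recursive alternatives: L&a, L-y; non-recursive: F
Introduce L': L -> FL', L' -> &aL' | -yL' | ε


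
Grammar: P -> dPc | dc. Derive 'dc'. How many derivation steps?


Derivation: P => dc
Steps: 1


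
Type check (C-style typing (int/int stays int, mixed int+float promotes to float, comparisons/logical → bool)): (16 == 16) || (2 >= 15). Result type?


Operand types: bool || bool
Rule: logical operators take bool operands and yield bool
Result type: bool


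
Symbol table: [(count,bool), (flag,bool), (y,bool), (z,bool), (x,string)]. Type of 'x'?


Lookup 'x' → type string


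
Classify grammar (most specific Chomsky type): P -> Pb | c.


Left-linear: every RHS is a terminal or one nonterminal followed by a terminal
Classification: Type 3 (Regular)


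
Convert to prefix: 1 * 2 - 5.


left-to-right (same/higher precedence on left): tree is (- (* 1 2) 5)
Prefix: - * 1 2 5


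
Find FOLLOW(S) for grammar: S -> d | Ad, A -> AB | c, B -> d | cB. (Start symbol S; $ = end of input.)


$ ∈ FOLLOW(S). For each A -> αBβ: add FIRST(β)\{ε} to FOLLOW(B); if β nullable, add FOLLOW(A).
FOLLOW(S) = {$}


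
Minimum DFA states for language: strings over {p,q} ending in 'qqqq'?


Track the longest suffix of input matching a prefix of 'qqqq': 5 classes (prefixes of length 0..4)
Minimal DFA: 5 states


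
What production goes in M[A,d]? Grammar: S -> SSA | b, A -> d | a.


For [A, d]: 'd' ∈ FIRST(d)
Entry: A -> d


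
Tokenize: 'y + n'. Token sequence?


Scan left to right, longest-match per lexeme
Tokens: ID(y), OP(+), ID(n)


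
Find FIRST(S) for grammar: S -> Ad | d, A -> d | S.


Per alternative of S: FIRST(Ad) = {d}; FIRST(d) = {d}
FIRST(S) = {d}


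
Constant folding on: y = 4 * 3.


4 * 3 = 12 at compile time
Optimized: y = 12


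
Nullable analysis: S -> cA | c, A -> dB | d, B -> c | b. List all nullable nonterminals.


A nonterminal is nullable iff some alternative derives ε (directly, or every symbol in it is nullable)
Nullable: {}


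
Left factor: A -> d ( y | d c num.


Common prefix: 'd'
Factored: A -> d A', A' -> ( y | c num


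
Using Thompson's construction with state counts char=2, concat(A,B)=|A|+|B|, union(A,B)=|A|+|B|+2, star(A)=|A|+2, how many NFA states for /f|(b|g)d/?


Syntax tree has 4 char leaf(s), 2 union(s), 0 star(s)
chars contribute 4×2 = 8; each union adds +2; each star adds +2
Total: 8 + 4 + 0 = 12 states


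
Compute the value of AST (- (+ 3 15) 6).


Evaluate inner: (+ 3 15) = 18
Evaluate root: (- 18 6) = 12
Result: 12


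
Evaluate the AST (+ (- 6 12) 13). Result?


Evaluate inner: (- 6 12) = -6
Evaluate root: (+ -6 13) = 7
Result: 7


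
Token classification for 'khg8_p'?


Pattern: letter/underscore followed by alphanumerics, not a keyword
Type: IDENTIFIER


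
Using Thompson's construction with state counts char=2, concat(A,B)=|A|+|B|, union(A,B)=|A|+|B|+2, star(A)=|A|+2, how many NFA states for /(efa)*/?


Syntax tree has 3 char leaf(s), 0 union(s), 1 star(s)
chars contribute 3×2 = 6; each union adds +2; each star adds +2
Total: 6 + 0 + 2 = 8 states


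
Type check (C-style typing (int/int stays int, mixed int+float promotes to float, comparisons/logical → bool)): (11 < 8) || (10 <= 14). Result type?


Operand types: bool || bool
Rule: logical operators take bool operands and yield bool
Result type: bool


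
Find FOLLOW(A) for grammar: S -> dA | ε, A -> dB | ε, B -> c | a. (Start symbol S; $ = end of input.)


$ ∈ FOLLOW(S). For each A -> αBβ: add FIRST(β)\{ε} to FOLLOW(B); if β nullable, add FOLLOW(A).
FOLLOW(A) = {$}
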